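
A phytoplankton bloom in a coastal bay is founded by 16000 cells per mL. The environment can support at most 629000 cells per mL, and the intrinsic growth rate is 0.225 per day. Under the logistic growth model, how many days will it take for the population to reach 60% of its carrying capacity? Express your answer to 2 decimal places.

A = (K − N₀)/N₀ = (629000 − 16000)/16000 = 38.312.
Solve 629000/(1 + 38.312·e^(−0.225t)) = 377400: 1 + 38.312·e^(−0.225t) = 1.6667, so e^(−0.225t) = 0.0174008.
−0.225·t = ln(0.0174008) = -4.0512, so t = 4.0512/0.225 = 18.006.

18.01 days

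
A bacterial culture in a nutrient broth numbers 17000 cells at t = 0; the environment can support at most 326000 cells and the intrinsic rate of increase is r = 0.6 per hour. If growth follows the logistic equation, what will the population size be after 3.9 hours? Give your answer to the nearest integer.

118507 cells

A = (K − N₀)/N₀ = (326000 − 17000)/17000 = 18.176.
N(t) = K/(1 + A·e^(−rt)) = 326000/(1 + 18.176×e^(−0.6×3.9)).
e^(−2.34) = 0.096328; denominator = 1 + 18.176×0.096328 = 2.7509.
N = 326000/2.7509 = 118507.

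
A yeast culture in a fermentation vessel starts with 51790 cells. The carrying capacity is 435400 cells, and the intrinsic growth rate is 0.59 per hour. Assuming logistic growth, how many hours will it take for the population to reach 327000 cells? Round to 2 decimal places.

A = (K − N₀)/N₀ = (435400 − 51790)/51790 = 7.407.
Solve 435400/(1 + 7.407·e^(−0.59t)) = 327000: 1 + 7.407·e^(−0.59t) = 1.3315, so e^(−0.59t) = 0.0447546.
−0.59·t = ln(0.0447546) = -3.1066, so t = 3.1066/0.59 = 5.2654.

5.27 hours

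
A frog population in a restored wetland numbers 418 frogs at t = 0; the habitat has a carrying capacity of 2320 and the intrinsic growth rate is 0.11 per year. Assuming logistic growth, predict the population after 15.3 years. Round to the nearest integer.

A = (K − N₀)/N₀ = (2320 − 418)/418 = 4.5502.
N(t) = K/(1 + A·e^(−rt)) = 2320/(1 + 4.5502×e^(−0.11×15.3)).
e^(−1.683) = 0.18582; denominator = 1 + 4.5502×0.18582 = 1.8455.
N = 2320/1.8455 = 1257.11.

1257 frogs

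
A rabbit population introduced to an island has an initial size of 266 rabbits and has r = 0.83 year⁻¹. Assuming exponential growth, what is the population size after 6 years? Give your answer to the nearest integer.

N(t) = N₀·e^(rt) = 266 × e^(0.83×6) = 266 × e^4.98.
e^4.98 ≈ 145.47, so N ≈ 266 × 145.47 = 38696.2.

38696 rabbits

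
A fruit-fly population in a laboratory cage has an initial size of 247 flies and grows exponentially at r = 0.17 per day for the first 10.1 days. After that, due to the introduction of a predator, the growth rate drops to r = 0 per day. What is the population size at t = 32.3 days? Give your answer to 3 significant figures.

1380 flies

Phase 1: N(10.1) = 247·e^(0.17×10.1) = 247·e^1.717 = 1375.25.
Phase 2 runs for 32.3 − 10.1 = 22.2 days at r = 0.
N(32.3) = 1375.25·e^(0×22.2) = 1375.25·e^-0 = 1375.25.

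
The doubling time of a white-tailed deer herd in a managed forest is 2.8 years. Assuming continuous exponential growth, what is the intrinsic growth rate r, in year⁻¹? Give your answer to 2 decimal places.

r = ln(2)/t_d = 0.6931/2.8 = 0.24755.

0.25 per year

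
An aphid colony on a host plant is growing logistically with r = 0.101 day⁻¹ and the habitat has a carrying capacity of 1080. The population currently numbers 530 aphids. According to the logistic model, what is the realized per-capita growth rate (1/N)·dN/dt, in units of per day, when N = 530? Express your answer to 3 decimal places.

(1/N)·dN/dt = r(1 − N/K) = 0.101 × (1 − 530/1080).
= 0.101 × 0.50926 = 0.051435.

0.051 per day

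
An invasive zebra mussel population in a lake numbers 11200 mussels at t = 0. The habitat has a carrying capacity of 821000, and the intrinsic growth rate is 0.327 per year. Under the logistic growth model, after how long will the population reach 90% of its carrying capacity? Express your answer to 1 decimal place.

19.8 years

A = (K − N₀)/N₀ = (821000 − 11200)/11200 = 72.304.
Solve 821000/(1 + 72.304·e^(−0.327t)) = 738900: 1 + 72.304·e^(−0.327t) = 1.1111, so e^(−0.327t) = 0.00153673.
−0.327·t = ln(0.00153673) = -6.4781, so t = 6.4781/0.327 = 19.811.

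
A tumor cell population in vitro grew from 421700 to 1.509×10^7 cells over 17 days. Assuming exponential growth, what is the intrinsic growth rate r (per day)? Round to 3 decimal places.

0.210 per day

From N(t) = N₀·e^(rt): e^(r·17) = 1.509×10^7/421700 = 35.784.
r·17 = ln(35.784) = 3.5775, so r = 3.5775/17 = 0.21044.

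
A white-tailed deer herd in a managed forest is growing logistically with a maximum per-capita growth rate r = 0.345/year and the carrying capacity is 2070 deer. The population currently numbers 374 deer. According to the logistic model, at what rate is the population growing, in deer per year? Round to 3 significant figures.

106 deer per year

dN/dt = rN(1 − N/K) = 0.345 × 374 × (1 − 374/2070).
1 − 374/2070 = 0.81932; dN/dt = 0.345 × 374 × 0.81932 = 105.72.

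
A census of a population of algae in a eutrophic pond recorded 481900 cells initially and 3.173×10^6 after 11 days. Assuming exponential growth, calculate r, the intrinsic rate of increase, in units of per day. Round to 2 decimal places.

From N(t) = N₀·e^(rt): e^(r·11) = 3.173×10^6/481900 = 6.5844.
r·11 = ln(6.5844) = 1.8847, so r = 1.8847/11 = 0.17134.

0.17 per day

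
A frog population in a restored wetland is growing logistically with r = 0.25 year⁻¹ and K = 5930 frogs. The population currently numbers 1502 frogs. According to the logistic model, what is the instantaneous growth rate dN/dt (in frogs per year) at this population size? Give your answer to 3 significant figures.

280 frogs per year

dN/dt = rN(1 − N/K) = 0.25 × 1502 × (1 − 1502/5930).
1 − 1502/5930 = 0.74671; dN/dt = 0.25 × 1502 × 0.74671 = 280.39.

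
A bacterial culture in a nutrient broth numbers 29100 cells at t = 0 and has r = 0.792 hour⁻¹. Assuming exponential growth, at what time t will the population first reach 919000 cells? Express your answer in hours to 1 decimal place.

Set N₀·e^(rt) = 919000: e^(0.792·t) = 919000/29100 = 31.581.
0.792·t = ln(31.581) = 3.4525, so t = 3.4525/0.792 = 4.3593.

4.4 hours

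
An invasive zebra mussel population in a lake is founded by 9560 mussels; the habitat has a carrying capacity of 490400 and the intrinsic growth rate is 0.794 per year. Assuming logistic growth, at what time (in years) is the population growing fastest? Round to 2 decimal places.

Logistic growth is fastest at N = K/2 = 245200.
A = (K − N₀)/N₀ = 50.297. Set K/(1 + A·e^(−rt)) = K/2 → A·e^(−rt) = 1.
e^(−0.794t) = 1/50.297 = 0.0198819, so t = ln(50.297)/0.794 = 3.9179/0.794 = 4.9344.

4.93 years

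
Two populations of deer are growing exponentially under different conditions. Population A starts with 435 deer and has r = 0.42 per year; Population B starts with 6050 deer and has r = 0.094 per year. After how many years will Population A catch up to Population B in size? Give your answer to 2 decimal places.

8.08 years

Set 435·e^(0.42t) = 6050·e^(0.094t).
e^((0.42 − 0.094)t) = 6050/435 → e^(0.326·t) = 13.908.
0.326·t = ln(13.908) = 2.6325, so t = 2.6325/0.326 = 8.0751.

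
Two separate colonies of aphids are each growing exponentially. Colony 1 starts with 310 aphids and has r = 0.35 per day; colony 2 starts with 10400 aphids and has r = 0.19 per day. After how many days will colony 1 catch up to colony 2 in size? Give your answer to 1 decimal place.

Set 310·e^(0.35t) = 10400·e^(0.19t).
e^((0.35 − 0.19)t) = 10400/310 → e^(0.16·t) = 33.548.
0.16·t = ln(33.548) = 3.513, so t = 3.513/0.16 = 21.956.

22.0 days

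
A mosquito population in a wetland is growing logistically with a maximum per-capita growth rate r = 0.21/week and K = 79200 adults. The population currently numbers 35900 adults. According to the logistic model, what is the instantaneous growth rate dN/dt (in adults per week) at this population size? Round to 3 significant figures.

4120 adults per week

dN/dt = rN(1 − N/K) = 0.21 × 35900 × (1 − 35900/79200).
1 − 35900/79200 = 0.54672; dN/dt = 0.21 × 35900 × 0.54672 = 4121.7.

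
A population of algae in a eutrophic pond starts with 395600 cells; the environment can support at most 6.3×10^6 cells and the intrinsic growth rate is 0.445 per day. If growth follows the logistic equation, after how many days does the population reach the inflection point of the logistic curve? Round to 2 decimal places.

Logistic growth is fastest at N = K/2 = 3.15×10^6.
A = (K − N₀)/N₀ = 14.925. Set K/(1 + A·e^(−rt)) = K/2 → A·e^(−rt) = 1.
e^(−0.445t) = 1/14.925 = 0.0670009, so t = ln(14.925)/0.445 = 2.703/0.445 = 6.0743.

6.07 days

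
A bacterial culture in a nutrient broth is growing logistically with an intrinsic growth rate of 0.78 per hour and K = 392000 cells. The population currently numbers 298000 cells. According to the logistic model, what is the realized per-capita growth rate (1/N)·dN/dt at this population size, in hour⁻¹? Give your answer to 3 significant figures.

(1/N)·dN/dt = r(1 − N/K) = 0.78 × (1 − 298000/392000).
= 0.78 × 0.2398 = 0.18704.

0.187 per hour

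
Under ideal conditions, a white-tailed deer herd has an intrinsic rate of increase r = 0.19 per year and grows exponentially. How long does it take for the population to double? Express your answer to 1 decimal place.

3.6 years

Doubling time t_d = ln(2)/r = 0.6931/0.19 = 3.6481.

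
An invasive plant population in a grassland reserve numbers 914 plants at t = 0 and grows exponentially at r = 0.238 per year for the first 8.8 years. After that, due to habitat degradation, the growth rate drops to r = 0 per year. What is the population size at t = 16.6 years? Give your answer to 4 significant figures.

7422 plants

Phase 1: N(8.8) = 914·e^(0.238×8.8) = 914·e^2.094 = 7422.2.
Phase 2 runs for 16.6 − 8.8 = 7.8 years at r = 0.
N(16.6) = 7422.2·e^(0×7.8) = 7422.2·e^-0 = 7422.2.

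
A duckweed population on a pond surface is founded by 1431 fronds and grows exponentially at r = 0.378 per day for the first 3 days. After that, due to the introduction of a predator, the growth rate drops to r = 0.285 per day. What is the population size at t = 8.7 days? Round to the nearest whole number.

22576 fronds

Phase 1: N(3) = 1431·e^(0.378×3) = 1431·e^1.134 = 4447.64.
Phase 2 runs for 8.7 − 3 = 5.7 days at r = 0.285.
N(8.7) = 4447.64·e^(0.285×5.7) = 4447.64·e^1.624 = 22575.7.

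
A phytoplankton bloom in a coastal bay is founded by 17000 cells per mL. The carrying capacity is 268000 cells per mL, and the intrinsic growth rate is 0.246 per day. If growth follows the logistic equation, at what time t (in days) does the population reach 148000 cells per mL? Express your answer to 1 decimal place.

A = (K − N₀)/N₀ = (268000 − 17000)/17000 = 14.765.
Solve 268000/(1 + 14.765·e^(−0.246t)) = 148000: 1 + 14.765·e^(−0.246t) = 1.8108, so e^(−0.246t) = 0.0549155.
−0.246·t = ln(0.0549155) = -2.902, so t = 2.902/0.246 = 11.797.

11.8 days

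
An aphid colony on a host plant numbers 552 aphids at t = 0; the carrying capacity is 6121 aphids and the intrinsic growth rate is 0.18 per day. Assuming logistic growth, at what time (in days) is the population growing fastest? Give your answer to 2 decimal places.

Logistic growth is fastest at N = K/2 = 3060.5.
A = (K − N₀)/N₀ = 10.089. Set K/(1 + A·e^(−rt)) = K/2 → A·e^(−rt) = 1.
e^(−0.18t) = 1/10.089 = 0.0991201, so t = ln(10.089)/0.18 = 2.3114/0.18 = 12.841.

12.84 days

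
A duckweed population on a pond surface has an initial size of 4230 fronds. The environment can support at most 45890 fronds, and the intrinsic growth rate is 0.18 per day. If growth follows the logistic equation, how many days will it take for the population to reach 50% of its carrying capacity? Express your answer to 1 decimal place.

A = (K − N₀)/N₀ = (45890 − 4230)/4230 = 9.8487.
Solve 45890/(1 + 9.8487·e^(−0.18t)) = 22945: 1 + 9.8487·e^(−0.18t) = 2, so e^(−0.18t) = 0.101536.
−0.18·t = ln(0.101536) = -2.2873, so t = 2.2873/0.18 = 12.707.

12.7 days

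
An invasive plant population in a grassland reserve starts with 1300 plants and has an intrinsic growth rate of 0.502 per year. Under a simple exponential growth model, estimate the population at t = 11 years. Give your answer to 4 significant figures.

325200 plants

N(t) = N₀·e^(rt) = 1300 × e^(0.502×11) = 1300 × e^5.522.
e^5.522 ≈ 250.13, so N ≈ 1300 × 250.13 = 325175.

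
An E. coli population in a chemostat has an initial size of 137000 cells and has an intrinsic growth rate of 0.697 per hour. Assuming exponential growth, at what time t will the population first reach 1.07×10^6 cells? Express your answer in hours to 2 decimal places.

2.95 hours

Set N₀·e^(rt) = 1.07×10^6: e^(0.697·t) = 1.07×10^6/137000 = 7.8102.
0.697·t = ln(7.8102) = 2.0554, so t = 2.0554/0.697 = 2.949.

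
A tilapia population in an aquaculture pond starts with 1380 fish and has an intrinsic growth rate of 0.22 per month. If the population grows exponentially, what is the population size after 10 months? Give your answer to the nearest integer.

N(t) = N₀·e^(rt) = 1380 × e^(0.22×10) = 1380 × e^2.2.
e^2.2 ≈ 9.025, so N ≈ 1380 × 9.025 = 12454.5.

12455 fish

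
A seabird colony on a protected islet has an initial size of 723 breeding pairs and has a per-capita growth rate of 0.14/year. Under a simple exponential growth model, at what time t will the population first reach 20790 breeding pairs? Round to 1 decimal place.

Set N₀·e^(rt) = 20790: e^(0.14·t) = 20790/723 = 28.755.
0.14·t = ln(28.755) = 3.3588, so t = 3.3588/0.14 = 23.992.

24.0 years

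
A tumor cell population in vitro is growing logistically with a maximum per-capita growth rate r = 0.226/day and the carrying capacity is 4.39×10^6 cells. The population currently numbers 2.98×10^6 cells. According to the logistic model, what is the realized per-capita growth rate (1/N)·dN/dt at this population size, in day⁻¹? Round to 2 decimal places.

0.07 per day

(1/N)·dN/dt = r(1 − N/K) = 0.226 × (1 − 2.98×10^6/4.39×10^6).
= 0.226 × 0.32118 = 0.072588.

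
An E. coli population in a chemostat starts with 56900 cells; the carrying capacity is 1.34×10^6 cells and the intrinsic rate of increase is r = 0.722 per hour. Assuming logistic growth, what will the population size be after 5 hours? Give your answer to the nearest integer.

A = (K − N₀)/N₀ = (1.34×10^6 − 56900)/56900 = 22.55.
N(t) = K/(1 + A·e^(−rt)) = 1.34×10^6/(1 + 22.55×e^(−0.722×5)).
e^(−3.61) = 0.027052; denominator = 1 + 22.55×0.027052 = 1.61.
N = 1.34×10^6/1.61 = 832287.

832287 cells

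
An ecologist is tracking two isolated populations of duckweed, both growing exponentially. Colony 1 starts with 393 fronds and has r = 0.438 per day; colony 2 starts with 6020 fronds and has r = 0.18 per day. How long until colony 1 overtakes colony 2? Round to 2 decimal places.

Set 393·e^(0.438t) = 6020·e^(0.18t).
e^((0.438 − 0.18)t) = 6020/393 → e^(0.258·t) = 15.318.
0.258·t = ln(15.318) = 2.729, so t = 2.729/0.258 = 10.578.

10.58 days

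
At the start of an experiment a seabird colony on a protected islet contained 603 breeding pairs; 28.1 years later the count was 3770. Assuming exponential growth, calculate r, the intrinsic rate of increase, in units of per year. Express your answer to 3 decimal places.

0.065 per year

From N(t) = N₀·e^(rt): e^(r·28.1) = 3770/603 = 6.2521.
r·28.1 = ln(6.2521) = 1.8329, so r = 1.8329/28.1 = 0.065228.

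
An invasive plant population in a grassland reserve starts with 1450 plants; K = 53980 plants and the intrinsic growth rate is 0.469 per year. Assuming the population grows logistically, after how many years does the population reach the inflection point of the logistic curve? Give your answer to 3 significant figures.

7.65 years

Logistic growth is fastest at N = K/2 = 26990.
A = (K − N₀)/N₀ = 36.228. Set K/(1 + A·e^(−rt)) = K/2 → A·e^(−rt) = 1.
e^(−0.469t) = 1/36.228 = 0.0276033, so t = ln(36.228)/0.469 = 3.5898/0.469 = 7.6542.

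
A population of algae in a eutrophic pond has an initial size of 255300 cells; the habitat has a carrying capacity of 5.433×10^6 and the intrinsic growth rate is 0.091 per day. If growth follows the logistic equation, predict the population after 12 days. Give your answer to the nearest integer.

696081 cells

A = (K − N₀)/N₀ = (5.433×10^6 − 255300)/255300 = 20.281.
N(t) = K/(1 + A·e^(−rt)) = 5.433×10^6/(1 + 20.281×e^(−0.091×12)).
e^(−1.092) = 0.33554; denominator = 1 + 20.281×0.33554 = 7.8051.
N = 5.433×10^6/7.8051 = 696081.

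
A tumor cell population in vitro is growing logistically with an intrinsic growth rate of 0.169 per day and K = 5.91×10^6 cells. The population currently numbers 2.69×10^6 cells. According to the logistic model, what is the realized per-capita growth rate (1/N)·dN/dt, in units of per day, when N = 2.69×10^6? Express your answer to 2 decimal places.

(1/N)·dN/dt = r(1 − N/K) = 0.169 × (1 − 2.69×10^6/5.91×10^6).
= 0.169 × 0.54484 = 0.092078.

0.09 per day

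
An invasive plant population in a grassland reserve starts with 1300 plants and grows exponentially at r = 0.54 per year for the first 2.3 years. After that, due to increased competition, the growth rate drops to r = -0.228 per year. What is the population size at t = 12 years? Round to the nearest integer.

493 plants

Phase 1: N(2.3) = 1300·e^(0.54×2.3) = 1300·e^1.242 = 4501.29.
Phase 2 runs for 12 − 2.3 = 9.7 years at r = -0.228.
N(12) = 4501.29·e^(-0.228×9.7) = 4501.29·e^-2.212 = 493.005.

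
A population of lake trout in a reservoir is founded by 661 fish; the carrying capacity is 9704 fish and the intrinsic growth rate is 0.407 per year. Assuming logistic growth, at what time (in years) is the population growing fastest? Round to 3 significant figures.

6.43 years

Logistic growth is fastest at N = K/2 = 4852.
A = (K − N₀)/N₀ = 13.681. Set K/(1 + A·e^(−rt)) = K/2 → A·e^(−rt) = 1.
e^(−0.407t) = 1/13.681 = 0.0730952, so t = ln(13.681)/0.407 = 2.616/0.407 = 6.4275.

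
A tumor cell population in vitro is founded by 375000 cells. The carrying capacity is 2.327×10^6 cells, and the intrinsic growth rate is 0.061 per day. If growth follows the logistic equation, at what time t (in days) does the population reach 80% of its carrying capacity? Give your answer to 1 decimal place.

49.8 days

A = (K − N₀)/N₀ = (2.327×10^6 − 375000)/375000 = 5.2053.
Solve 2.327×10^6/(1 + 5.2053·e^(−0.061t)) = 1.8616×10^6: 1 + 5.2053·e^(−0.061t) = 1.25, so e^(−0.061t) = 0.0480277.
−0.061·t = ln(0.0480277) = -3.036, so t = 3.036/0.061 = 49.77.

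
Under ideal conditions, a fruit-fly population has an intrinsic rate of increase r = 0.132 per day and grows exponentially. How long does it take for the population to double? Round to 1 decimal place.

Doubling time t_d = ln(2)/r = 0.6931/0.132 = 5.2511.

5.3 days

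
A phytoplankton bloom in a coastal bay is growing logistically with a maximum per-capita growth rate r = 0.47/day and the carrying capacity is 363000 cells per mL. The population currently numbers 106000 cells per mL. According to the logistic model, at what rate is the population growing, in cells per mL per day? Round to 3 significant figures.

35300 cells per mL per day

dN/dt = rN(1 − N/K) = 0.47 × 106000 × (1 − 106000/363000).
1 − 106000/363000 = 0.70799; dN/dt = 0.47 × 106000 × 0.70799 = 35272.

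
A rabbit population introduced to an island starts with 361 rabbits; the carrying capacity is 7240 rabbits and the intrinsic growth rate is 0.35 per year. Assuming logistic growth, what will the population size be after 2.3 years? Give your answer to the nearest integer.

A = (K − N₀)/N₀ = (7240 − 361)/361 = 19.055.
N(t) = K/(1 + A·e^(−rt)) = 7240/(1 + 19.055×e^(−0.35×2.3)).
e^(−0.805) = 0.44709; denominator = 1 + 19.055×0.44709 = 9.5194.
N = 7240/9.5194 = 760.549.

761 rabbits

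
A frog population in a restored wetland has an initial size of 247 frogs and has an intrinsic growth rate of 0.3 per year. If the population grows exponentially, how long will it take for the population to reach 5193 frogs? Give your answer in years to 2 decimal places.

Set N₀·e^(rt) = 5193: e^(0.3·t) = 5193/247 = 21.024.
0.3·t = ln(21.024) = 3.0457, so t = 3.0457/0.3 = 10.152.

10.15 years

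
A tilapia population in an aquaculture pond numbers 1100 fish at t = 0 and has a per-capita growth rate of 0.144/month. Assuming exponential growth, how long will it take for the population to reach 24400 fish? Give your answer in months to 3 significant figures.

21.5 months

Set N₀·e^(rt) = 24400: e^(0.144·t) = 24400/1100 = 22.182.
0.144·t = ln(22.182) = 3.0993, so t = 3.0993/0.144 = 21.523.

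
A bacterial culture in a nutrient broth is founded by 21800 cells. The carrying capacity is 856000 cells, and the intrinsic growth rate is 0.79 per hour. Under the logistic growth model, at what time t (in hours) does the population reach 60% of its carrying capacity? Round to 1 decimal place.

A = (K − N₀)/N₀ = (856000 − 21800)/21800 = 38.266.
Solve 856000/(1 + 38.266·e^(−0.79t)) = 513600: 1 + 38.266·e^(−0.79t) = 1.6667, so e^(−0.79t) = 0.0174219.
−0.79·t = ln(0.0174219) = -4.05, so t = 4.05/0.79 = 5.1266.

5.1 hours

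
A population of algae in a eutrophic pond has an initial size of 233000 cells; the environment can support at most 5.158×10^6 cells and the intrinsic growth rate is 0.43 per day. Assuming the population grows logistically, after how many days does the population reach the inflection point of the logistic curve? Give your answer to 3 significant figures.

7.10 days

Logistic growth is fastest at N = K/2 = 2.579×10^6.
A = (K − N₀)/N₀ = 21.137. Set K/(1 + A·e^(−rt)) = K/2 → A·e^(−rt) = 1.
e^(−0.43t) = 1/21.137 = 0.0473096, so t = ln(21.137)/0.43 = 3.051/0.43 = 7.0954.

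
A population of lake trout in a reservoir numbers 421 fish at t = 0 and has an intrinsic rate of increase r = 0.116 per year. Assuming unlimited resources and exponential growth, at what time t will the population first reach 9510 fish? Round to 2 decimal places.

Set N₀·e^(rt) = 9510: e^(0.116·t) = 9510/421 = 22.589.
0.116·t = ln(22.589) = 3.1175, so t = 3.1175/0.116 = 26.875.

26.87 years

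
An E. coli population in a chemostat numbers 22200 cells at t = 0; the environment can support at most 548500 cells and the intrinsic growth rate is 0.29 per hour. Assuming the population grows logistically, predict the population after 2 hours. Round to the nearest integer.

A = (K − N₀)/N₀ = (548500 − 22200)/22200 = 23.707.
N(t) = K/(1 + A·e^(−rt)) = 548500/(1 + 23.707×e^(−0.29×2)).
e^(−0.58) = 0.5599; denominator = 1 + 23.707×0.5599 = 14.274.
N = 548500/14.274 = 38427.5.

38428 cells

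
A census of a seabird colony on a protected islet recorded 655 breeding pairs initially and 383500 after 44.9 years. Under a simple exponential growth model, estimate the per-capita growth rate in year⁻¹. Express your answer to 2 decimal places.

0.14 per year

From N(t) = N₀·e^(rt): e^(r·44.9) = 383500/655 = 585.5.
r·44.9 = ln(585.5) = 6.3725, so r = 6.3725/44.9 = 0.14193.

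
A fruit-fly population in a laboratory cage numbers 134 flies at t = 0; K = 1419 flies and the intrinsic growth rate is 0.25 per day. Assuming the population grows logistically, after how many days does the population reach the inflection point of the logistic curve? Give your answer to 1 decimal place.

Logistic growth is fastest at N = K/2 = 709.5.
A = (K − N₀)/N₀ = 9.5896. Set K/(1 + A·e^(−rt)) = K/2 → A·e^(−rt) = 1.
e^(−0.25t) = 1/9.5896 = 0.10428, so t = ln(9.5896)/0.25 = 2.2607/0.25 = 9.0427.

9.0 days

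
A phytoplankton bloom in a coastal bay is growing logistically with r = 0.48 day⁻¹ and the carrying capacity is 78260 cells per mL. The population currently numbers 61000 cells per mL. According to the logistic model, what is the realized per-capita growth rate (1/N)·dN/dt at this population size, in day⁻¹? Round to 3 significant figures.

0.106 per day

(1/N)·dN/dt = r(1 − N/K) = 0.48 × (1 − 61000/78260).
= 0.48 × 0.22055 = 0.10586.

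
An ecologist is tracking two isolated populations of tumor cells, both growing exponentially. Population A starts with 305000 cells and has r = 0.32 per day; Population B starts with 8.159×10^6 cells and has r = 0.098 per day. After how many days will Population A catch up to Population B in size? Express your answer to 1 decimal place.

14.8 days

Set 305000·e^(0.32t) = 8.159×10^6·e^(0.098t).
e^((0.32 − 0.098)t) = 8.159×10^6/305000 → e^(0.222·t) = 26.751.
0.222·t = ln(26.751) = 3.2866, so t = 3.2866/0.222 = 14.804.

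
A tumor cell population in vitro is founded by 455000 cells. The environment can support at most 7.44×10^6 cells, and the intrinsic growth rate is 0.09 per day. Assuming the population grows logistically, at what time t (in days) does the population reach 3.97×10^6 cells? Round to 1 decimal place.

A = (K − N₀)/N₀ = (7.44×10^6 − 455000)/455000 = 15.352.
Solve 7.44×10^6/(1 + 15.352·e^(−0.09t)) = 3.97×10^6: 1 + 15.352·e^(−0.09t) = 1.8741, so e^(−0.09t) = 0.0569356.
−0.09·t = ln(0.0569356) = -2.8658, so t = 2.8658/0.09 = 31.843.

31.8 days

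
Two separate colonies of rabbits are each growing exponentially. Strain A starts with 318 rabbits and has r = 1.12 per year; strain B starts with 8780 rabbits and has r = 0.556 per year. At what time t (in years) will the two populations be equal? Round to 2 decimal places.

5.88 years

Set 318·e^(1.12t) = 8780·e^(0.556t).
e^((1.12 − 0.556)t) = 8780/318 → e^(0.564·t) = 27.61.
0.564·t = ln(27.61) = 3.3182, so t = 3.3182/0.564 = 5.8833.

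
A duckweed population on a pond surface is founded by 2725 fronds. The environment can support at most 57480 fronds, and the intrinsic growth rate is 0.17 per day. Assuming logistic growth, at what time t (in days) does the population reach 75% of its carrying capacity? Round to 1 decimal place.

24.1 days

A = (K − N₀)/N₀ = (57480 − 2725)/2725 = 20.094.
Solve 57480/(1 + 20.094·e^(−0.17t)) = 43110: 1 + 20.094·e^(−0.17t) = 1.3333, so e^(−0.17t) = 0.016589.
−0.17·t = ln(0.016589) = -4.099, so t = 4.099/0.17 = 24.112.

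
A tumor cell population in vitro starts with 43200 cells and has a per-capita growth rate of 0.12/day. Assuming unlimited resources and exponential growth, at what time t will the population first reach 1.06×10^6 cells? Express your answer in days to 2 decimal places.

26.67 days

Set N₀·e^(rt) = 1.06×10^6: e^(0.12·t) = 1.06×10^6/43200 = 24.537.
0.12·t = ln(24.537) = 3.2002, so t = 3.2002/0.12 = 26.668.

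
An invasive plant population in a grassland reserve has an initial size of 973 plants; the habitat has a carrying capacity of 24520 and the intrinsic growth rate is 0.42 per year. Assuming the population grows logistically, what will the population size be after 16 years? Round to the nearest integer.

23824 plants

A = (K − N₀)/N₀ = (24520 − 973)/973 = 24.2.
N(t) = K/(1 + A·e^(−rt)) = 24520/(1 + 24.2×e^(−0.42×16)).
e^(−6.72) = 0.0012065; denominator = 1 + 24.2×0.0012065 = 1.0292.
N = 24520/1.0292 = 23824.4.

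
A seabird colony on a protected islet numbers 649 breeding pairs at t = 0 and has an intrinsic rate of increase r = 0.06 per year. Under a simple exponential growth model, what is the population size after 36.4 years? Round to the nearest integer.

N(t) = N₀·e^(rt) = 649 × e^(0.06×36.4) = 649 × e^2.184.
e^2.184 ≈ 8.8818, so N ≈ 649 × 8.8818 = 5764.26.

5764 breeding pairs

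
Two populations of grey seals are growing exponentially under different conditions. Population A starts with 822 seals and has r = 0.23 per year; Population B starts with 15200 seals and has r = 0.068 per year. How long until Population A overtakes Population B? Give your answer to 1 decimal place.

Set 822·e^(0.23t) = 15200·e^(0.068t).
e^((0.23 − 0.068)t) = 15200/822 → e^(0.162·t) = 18.491.
0.162·t = ln(18.491) = 2.9173, so t = 2.9173/0.162 = 18.008.

18.0 years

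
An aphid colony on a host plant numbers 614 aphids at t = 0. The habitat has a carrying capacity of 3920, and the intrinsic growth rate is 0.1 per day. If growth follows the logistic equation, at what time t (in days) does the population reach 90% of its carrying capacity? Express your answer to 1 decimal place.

A = (K − N₀)/N₀ = (3920 − 614)/614 = 5.3844.
Solve 3920/(1 + 5.3844·e^(−0.1t)) = 3528: 1 + 5.3844·e^(−0.1t) = 1.1111, so e^(−0.1t) = 0.0206359.
−0.1·t = ln(0.0206359) = -3.8807, so t = 3.8807/0.1 = 38.807.

38.8 days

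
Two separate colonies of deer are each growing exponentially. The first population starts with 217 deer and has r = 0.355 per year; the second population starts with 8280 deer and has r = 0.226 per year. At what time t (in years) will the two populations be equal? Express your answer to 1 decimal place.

28.2 years

Set 217·e^(0.355t) = 8280·e^(0.226t).
e^((0.355 − 0.226)t) = 8280/217 → e^(0.129·t) = 38.157.
0.129·t = ln(38.157) = 3.6417, so t = 3.6417/0.129 = 28.23.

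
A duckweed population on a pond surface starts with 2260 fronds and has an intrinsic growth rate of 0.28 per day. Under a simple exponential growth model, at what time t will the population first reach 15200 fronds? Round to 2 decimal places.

6.81 days

Set N₀·e^(rt) = 15200: e^(0.28·t) = 15200/2260 = 6.7257.
0.28·t = ln(6.7257) = 1.9059, so t = 1.9059/0.28 = 6.8069.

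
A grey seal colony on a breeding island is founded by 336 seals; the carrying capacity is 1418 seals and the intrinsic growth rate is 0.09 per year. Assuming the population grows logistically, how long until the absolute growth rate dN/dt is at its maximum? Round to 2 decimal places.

12.99 years

Logistic growth is fastest at N = K/2 = 709.
A = (K − N₀)/N₀ = 3.2202. Set K/(1 + A·e^(−rt)) = K/2 → A·e^(−rt) = 1.
e^(−0.09t) = 1/3.2202 = 0.310536, so t = ln(3.2202)/0.09 = 1.1695/0.09 = 12.994.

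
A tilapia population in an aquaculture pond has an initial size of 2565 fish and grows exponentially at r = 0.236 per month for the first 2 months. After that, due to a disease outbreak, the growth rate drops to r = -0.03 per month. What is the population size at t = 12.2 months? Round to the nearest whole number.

3028 fish

Phase 1: N(2) = 2565·e^(0.236×2) = 2565·e^0.472 = 4112.2.
Phase 2 runs for 12.2 − 2 = 10.2 months at r = -0.03.
N(12.2) = 4112.2·e^(-0.03×10.2) = 4112.2·e^-0.306 = 3028.17.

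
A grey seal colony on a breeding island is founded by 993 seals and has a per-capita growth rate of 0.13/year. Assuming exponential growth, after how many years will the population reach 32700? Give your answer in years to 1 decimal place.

Set N₀·e^(rt) = 32700: e^(0.13·t) = 32700/993 = 32.931.
0.13·t = ln(32.931) = 3.4944, so t = 3.4944/0.13 = 26.88.

26.9 years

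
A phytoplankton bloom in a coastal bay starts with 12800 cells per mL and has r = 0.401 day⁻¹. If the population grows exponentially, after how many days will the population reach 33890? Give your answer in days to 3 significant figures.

2.43 days

Set N₀·e^(rt) = 33890: e^(0.401·t) = 33890/12800 = 2.6477.
0.401·t = ln(2.6477) = 0.97367, so t = 0.97367/0.401 = 2.4281.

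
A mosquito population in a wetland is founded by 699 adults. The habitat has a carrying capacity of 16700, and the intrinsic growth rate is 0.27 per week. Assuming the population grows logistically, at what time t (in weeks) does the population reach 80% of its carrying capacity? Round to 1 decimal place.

A = (K − N₀)/N₀ = (16700 − 699)/699 = 22.891.
Solve 16700/(1 + 22.891·e^(−0.27t)) = 13360: 1 + 22.891·e^(−0.27t) = 1.25, so e^(−0.27t) = 0.0109212.
−0.27·t = ln(0.0109212) = -4.5171, so t = 4.5171/0.27 = 16.73.

16.7 weeks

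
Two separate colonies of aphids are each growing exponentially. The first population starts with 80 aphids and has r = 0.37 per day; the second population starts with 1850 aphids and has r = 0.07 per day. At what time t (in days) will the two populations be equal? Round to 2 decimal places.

Set 80·e^(0.37t) = 1850·e^(0.07t).
e^((0.37 − 0.07)t) = 1850/80 → e^(0.3·t) = 23.125.
0.3·t = ln(23.125) = 3.1409, so t = 3.1409/0.3 = 10.47.

10.47 days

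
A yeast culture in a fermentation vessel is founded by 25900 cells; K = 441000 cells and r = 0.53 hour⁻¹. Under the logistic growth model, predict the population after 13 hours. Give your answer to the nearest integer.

433921 cells

A = (K − N₀)/N₀ = (441000 − 25900)/25900 = 16.027.
N(t) = K/(1 + A·e^(−rt)) = 441000/(1 + 16.027×e^(−0.53×13)).
e^(−6.89) = 0.0010179; denominator = 1 + 16.027×0.0010179 = 1.0163.
N = 441000/1.0163 = 433921.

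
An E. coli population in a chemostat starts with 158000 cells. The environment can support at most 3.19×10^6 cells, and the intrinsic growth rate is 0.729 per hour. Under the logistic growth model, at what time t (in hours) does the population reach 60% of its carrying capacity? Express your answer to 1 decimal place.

A = (K − N₀)/N₀ = (3.19×10^6 − 158000)/158000 = 19.19.
Solve 3.19×10^6/(1 + 19.19·e^(−0.729t)) = 1.914×10^6: 1 + 19.19·e^(−0.729t) = 1.6667, so e^(−0.729t) = 0.0347405.
−0.729·t = ln(0.0347405) = -3.3598, so t = 3.3598/0.729 = 4.6088.

4.6 hours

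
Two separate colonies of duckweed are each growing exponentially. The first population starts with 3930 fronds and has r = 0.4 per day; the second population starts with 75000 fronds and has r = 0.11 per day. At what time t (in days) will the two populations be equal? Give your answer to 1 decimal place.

Set 3930·e^(0.4t) = 75000·e^(0.11t).
e^((0.4 − 0.11)t) = 75000/3930 → e^(0.29·t) = 19.084.
0.29·t = ln(19.084) = 2.9488, so t = 2.9488/0.29 = 10.168.

10.2 days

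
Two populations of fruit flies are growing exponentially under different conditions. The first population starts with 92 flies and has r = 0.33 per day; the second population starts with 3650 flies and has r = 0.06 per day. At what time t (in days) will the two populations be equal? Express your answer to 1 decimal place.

13.6 days

Set 92·e^(0.33t) = 3650·e^(0.06t).
e^((0.33 − 0.06)t) = 3650/92 → e^(0.27·t) = 39.674.
0.27·t = ln(39.674) = 3.6807, so t = 3.6807/0.27 = 13.632.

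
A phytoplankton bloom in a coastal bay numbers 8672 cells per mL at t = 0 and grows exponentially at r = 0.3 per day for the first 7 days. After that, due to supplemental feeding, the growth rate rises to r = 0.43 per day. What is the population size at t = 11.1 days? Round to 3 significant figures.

413000 cells per mL

Phase 1: N(7) = 8672·e^(0.3×7) = 8672·e^2.1 = 70817.
Phase 2 runs for 11.1 − 7 = 4.1 days at r = 0.43.
N(11.1) = 70817·e^(0.43×4.1) = 70817·e^1.763 = 412856.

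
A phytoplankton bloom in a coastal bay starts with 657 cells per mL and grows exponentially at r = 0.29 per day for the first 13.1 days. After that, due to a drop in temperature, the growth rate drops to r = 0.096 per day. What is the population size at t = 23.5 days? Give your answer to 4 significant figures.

Phase 1: N(13.1) = 657·e^(0.29×13.1) = 657·e^3.799 = 29339.3.
Phase 2 runs for 23.5 − 13.1 = 10.4 days at r = 0.096.
N(23.5) = 29339.3·e^(0.096×10.4) = 29339.3·e^0.9984 = 79625.

79630 cells per mL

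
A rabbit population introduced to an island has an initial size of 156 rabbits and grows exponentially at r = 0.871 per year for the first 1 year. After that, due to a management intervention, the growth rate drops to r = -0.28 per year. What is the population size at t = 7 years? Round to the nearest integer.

69 rabbits

Phase 1: N(1) = 156·e^(0.871×1) = 156·e^0.871 = 372.731.
Phase 2 runs for 7 − 1 = 6 years at r = -0.28.
N(7) = 372.731·e^(-0.28×6) = 372.731·e^-1.68 = 69.4673.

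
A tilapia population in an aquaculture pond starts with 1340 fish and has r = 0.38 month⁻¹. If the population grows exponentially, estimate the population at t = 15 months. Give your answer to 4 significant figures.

400500 fish

N(t) = N₀·e^(rt) = 1340 × e^(0.38×15) = 1340 × e^5.7.
e^5.7 ≈ 298.87, so N ≈ 1340 × 298.87 = 400482.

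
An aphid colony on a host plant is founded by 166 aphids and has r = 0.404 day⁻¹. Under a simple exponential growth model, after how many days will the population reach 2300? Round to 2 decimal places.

Set N₀·e^(rt) = 2300: e^(0.404·t) = 2300/166 = 13.855.
0.404·t = ln(13.855) = 2.6287, so t = 2.6287/0.404 = 6.5066.

6.51 days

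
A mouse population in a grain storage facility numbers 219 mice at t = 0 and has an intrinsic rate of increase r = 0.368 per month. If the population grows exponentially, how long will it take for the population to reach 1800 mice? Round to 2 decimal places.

Set N₀·e^(rt) = 1800: e^(0.368·t) = 1800/219 = 8.2192.
0.368·t = ln(8.2192) = 2.1065, so t = 2.1065/0.368 = 5.7241.

5.72 months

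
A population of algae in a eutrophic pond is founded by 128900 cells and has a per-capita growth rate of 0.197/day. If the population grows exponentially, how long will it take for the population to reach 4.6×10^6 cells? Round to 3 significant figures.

18.1 days

Set N₀·e^(rt) = 4.6×10^6: e^(0.197·t) = 4.6×10^6/128900 = 35.687.
0.197·t = ln(35.687) = 3.5748, so t = 3.5748/0.197 = 18.146.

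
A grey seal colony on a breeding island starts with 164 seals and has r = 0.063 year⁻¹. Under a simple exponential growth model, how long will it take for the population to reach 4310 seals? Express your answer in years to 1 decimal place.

51.9 years

Set N₀·e^(rt) = 4310: e^(0.063·t) = 4310/164 = 26.28.
0.063·t = ln(26.28) = 3.2688, so t = 3.2688/0.063 = 51.886.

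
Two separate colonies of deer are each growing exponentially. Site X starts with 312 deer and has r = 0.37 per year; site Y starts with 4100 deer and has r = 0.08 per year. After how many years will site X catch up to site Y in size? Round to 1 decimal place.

8.9 years

Set 312·e^(0.37t) = 4100·e^(0.08t).
e^((0.37 − 0.08)t) = 4100/312 → e^(0.29·t) = 13.141.
0.29·t = ln(13.141) = 2.5757, so t = 2.5757/0.29 = 8.8819.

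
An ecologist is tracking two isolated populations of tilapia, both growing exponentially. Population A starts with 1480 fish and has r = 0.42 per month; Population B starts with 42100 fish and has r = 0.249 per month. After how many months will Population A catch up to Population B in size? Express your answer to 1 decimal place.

Set 1480·e^(0.42t) = 42100·e^(0.249t).
e^((0.42 − 0.249)t) = 42100/1480 → e^(0.171·t) = 28.446.
0.171·t = ln(28.446) = 3.348, so t = 3.348/0.171 = 19.579.

19.6 months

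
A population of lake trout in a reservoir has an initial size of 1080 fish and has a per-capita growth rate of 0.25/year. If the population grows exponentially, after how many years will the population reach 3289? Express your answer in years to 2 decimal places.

4.45 years

Set N₀·e^(rt) = 3289: e^(0.25·t) = 3289/1080 = 3.0454.
0.25·t = ln(3.0454) = 1.1136, so t = 1.1136/0.25 = 4.4545.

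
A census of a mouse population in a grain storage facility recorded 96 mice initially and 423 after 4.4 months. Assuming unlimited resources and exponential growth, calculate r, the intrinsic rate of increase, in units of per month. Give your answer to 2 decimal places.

0.34 per month

From N(t) = N₀·e^(rt): e^(r·4.4) = 423/96 = 4.4062.
r·4.4 = ln(4.4062) = 1.483, so r = 1.483/4.4 = 0.33705.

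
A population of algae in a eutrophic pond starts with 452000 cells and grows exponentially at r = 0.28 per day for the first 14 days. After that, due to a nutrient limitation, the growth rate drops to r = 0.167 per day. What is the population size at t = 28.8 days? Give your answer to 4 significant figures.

Phase 1: N(14) = 452000·e^(0.28×14) = 452000·e^3.92 = 2.2781×10^7.
Phase 2 runs for 28.8 − 14 = 14.8 days at r = 0.167.
N(28.8) = 2.2781×10^7·e^(0.167×14.8) = 2.2781×10^7·e^2.472 = 2.697584×10^8.

269800000 cells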